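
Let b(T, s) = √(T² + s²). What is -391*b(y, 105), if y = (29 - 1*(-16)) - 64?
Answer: -391*√11386 ≈ -41722.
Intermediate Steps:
y = -19 (y = (29 + 16) - 64 = 45 - 64 = -19)
-391*b(y, 105) = -391*√((-19)² + 105²) = -391*√(361 + 11025) = -391*√11386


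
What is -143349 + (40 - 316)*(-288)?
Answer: -63861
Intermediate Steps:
-143349 + (40 - 316)*(-288) = -143349 - 276*(-288) = -143349 + 79488 = -63861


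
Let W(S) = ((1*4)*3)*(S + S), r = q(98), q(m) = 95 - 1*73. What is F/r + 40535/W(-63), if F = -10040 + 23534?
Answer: 9755579/16632 ≈ 586.55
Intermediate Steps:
q(m) = 22 (q(m) = 95 - 73 = 22)
r = 22
F = 13494
W(S) = 24*S (W(S) = (4*3)*(2*S) = 12*(2*S) = 24*S)
F/r + 40535/W(-63) = 13494/22 + 40535/((24*(-63))) = 13494*(1/22) + 40535/(-1512) = 6747/11 + 40535*(-1/1512) = 6747/11 - 40535/1512 = 9755579/16632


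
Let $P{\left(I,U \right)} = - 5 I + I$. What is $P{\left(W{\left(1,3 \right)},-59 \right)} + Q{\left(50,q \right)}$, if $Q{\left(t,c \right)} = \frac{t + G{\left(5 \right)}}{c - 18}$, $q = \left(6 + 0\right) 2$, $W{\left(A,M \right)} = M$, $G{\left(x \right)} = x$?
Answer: $- \frac{127}{6} \approx -21.167$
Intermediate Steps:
$q = 12$ ($q = 6 \cdot 2 = 12$)
$P{\left(I,U \right)} = - 4 I$
$Q{\left(t,c \right)} = \frac{5 + t}{-18 + c}$ ($Q{\left(t,c \right)} = \frac{t + 5}{c - 18} = \frac{5 + t}{-18 + c}$)
$P{\left(W{\left(1,3 \right)},-59 \right)} + Q{\left(50,q \right)} = \left(-4\right) 3 + \frac{5 + 50}{-18 + 12} = -12 + \frac{1}{-6} \cdot 55 = -12 - \frac{55}{6} = - \frac{127}{6}$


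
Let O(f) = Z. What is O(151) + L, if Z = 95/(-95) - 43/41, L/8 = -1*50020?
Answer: -16406644/41 ≈ -4.0016e+5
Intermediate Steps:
L = -400160 (L = 8*(-1*50020) = 8*(-50020) = -400160)
Z = -84/41 (Z = 95*(-1/95) - 43*1/41 = -1 - 43/41 = -84/41 ≈ -2.0488)
O(f) = -84/41
O(151) + L = -84/41 - 400160 = -16406644/41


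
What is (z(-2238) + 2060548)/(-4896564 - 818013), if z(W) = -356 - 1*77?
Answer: -686705/1904859 ≈ -0.36050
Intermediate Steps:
z(W) = -433 (z(W) = -356 - 77 = -433)
(z(-2238) + 2060548)/(-4896564 - 818013) = (-433 + 2060548)/(-4896564 - 818013) = 2060115/(-5714577) = 2060115*(-1/5714577) = -686705/1904859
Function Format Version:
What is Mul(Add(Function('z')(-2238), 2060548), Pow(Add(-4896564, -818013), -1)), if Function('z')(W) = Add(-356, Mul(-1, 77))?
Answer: Rational(-686705, 1904859) ≈ -0.36050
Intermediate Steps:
Function('z')(W) = -433 (Function('z')(W) = Add(-356, -77) = -433)
Mul(Add(Function('z')(-2238), 2060548), Pow(Add(-4896564, -818013), -1)) = Mul(Add(-433, 2060548), Pow(Add(-4896564, -818013), -1)) = Mul(2060115, Pow(-5714577, -1)) = Mul(2060115, Rational(-1, 5714577)) = Rational(-686705, 1904859)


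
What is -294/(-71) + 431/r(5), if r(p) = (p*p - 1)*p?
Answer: 65881/8520 ≈ 7.7325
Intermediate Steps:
r(p) = p*(-1 + p²) (r(p) = (p² - 1)*p = (-1 + p²)*p = p*(-1 + p²))
-294/(-71) + 431/r(5) = -294/(-71) + 431/(5³ - 1*5) = -294*(-1/71) + 431/(125 - 5) = 294/71 + 431/120 = 65881/8520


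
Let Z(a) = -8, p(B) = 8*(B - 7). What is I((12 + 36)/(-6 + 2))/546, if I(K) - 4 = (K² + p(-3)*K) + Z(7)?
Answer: 550/273 ≈ 2.0147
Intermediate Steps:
p(B) = -56 + 8*B (p(B) = 8*(-7 + B) = -56 + 8*B)
I(K) = -4 + K² - 80*K (I(K) = 4 + ((K² + (-56 + 8*(-3))*K) - 8) = 4 + ((K² + (-56 - 24)*K) - 8) = 4 + ((K² - 80*K) - 8) = 4 + (-8 + K² - 80*K) = -4 + K² - 80*K)
I((12 + 36)/(-6 + 2))/546 = (-4 + ((12 + 36)/(-6 + 2))² - 80*(12 + 36)/(-6 + 2))/546 = (-4 + (48/(-4))² - 3840/(-4))*(1/546) = (-4 + (48*(-¼))² - 3840*(-1)/4)*(1/546) = (-4 + (-12)² - 80*(-12))*(1/546) = (-4 + 144 + 960)*(1/546) = 1100*(1/546) = 550/273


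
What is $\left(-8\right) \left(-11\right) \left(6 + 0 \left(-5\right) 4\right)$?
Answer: $528$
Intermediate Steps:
$\left(-8\right) \left(-11\right) \left(6 + 0 \left(-5\right) 4\right) = 88 \left(6 + 0 \cdot 4\right) = 88 \left(6 + 0\right) = 88 \cdot 6 = 528$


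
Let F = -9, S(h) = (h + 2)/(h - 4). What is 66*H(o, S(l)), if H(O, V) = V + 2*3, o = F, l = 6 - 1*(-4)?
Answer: 528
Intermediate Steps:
l = 10 (l = 6 + 4 = 10)
S(h) = (2 + h)/(-4 + h)
o = -9
H(O, V) = 6 + V (H(O, V) = V + 6 = 6 + V)
66*H(o, S(l)) = 66*(6 + (2 + 10)/(-4 + 10)) = 66*(6 + 12/6) = 66*(6 + (1/6)*12) = 66*(6 + 2) = 66*8 = 528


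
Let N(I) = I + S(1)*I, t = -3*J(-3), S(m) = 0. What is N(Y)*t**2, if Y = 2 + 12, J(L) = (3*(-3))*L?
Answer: 91854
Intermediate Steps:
J(L) = -9*L
t = -81 (t = -(-27)*(-3) = -3*27 = -81)
Y = 14
N(I) = I (N(I) = I + 0*I = I + 0 = I)
N(Y)*t**2 = 14*(-81)**2 = 14*6561 = 91854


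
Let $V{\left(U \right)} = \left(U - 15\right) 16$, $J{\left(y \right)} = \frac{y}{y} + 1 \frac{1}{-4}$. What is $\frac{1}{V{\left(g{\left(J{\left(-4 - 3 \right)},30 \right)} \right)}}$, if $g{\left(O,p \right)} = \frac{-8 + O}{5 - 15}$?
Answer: $- \frac{5}{1142} \approx -0.0043783$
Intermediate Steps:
$J{\left(y \right)} = \frac{3}{4}$ ($J{\left(y \right)} = 1 + 1 \left(- \frac{1}{4}\right) = 1 - \frac{1}{4} = \frac{3}{4}$)
$g{\left(O,p \right)} = \frac{4}{5} - \frac{O}{10}$ ($g{\left(O,p \right)} = \frac{-8 + O}{-10} = \left(-8 + O\right) \left(- \frac{1}{10}\right) = \frac{4}{5} - \frac{O}{10}$)
$V{\left(U \right)} = -240 + 16 U$ ($V{\left(U \right)} = \left(-15 + U\right) 16 = -240 + 16 U$)
$\frac{1}{V{\left(g{\left(J{\left(-4 - 3 \right)},30 \right)} \right)}} = \frac{1}{-240 + 16 \left(\frac{4}{5} - \frac{3}{40}\right)} = \frac{1}{-240 + 16 \cdot \frac{29}{40}} = \frac{1}{-240 + \frac{58}{5}} = \frac{1}{- \frac{1142}{5}} = - \frac{5}{1142}$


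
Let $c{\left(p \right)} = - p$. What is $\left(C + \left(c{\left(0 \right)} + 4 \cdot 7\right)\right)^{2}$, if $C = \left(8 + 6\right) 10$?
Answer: $28224$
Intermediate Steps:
$C = 140$ ($C = 14 \cdot 10 = 140$)
$\left(C + \left(c{\left(0 \right)} + 4 \cdot 7\right)\right)^{2} = \left(140 + \left(\left(-1\right) 0 + 4 \cdot 7\right)\right)^{2} = \left(140 + \left(0 + 28\right)\right)^{2} = \left(140 + 28\right)^{2} = 168^{2} = 28224$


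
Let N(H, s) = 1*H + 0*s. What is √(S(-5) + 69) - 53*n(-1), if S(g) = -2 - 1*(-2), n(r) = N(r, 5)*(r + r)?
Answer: -106 + √69 ≈ -97.693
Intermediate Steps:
N(H, s) = H (N(H, s) = H + 0 = H)
n(r) = 2*r² (n(r) = r*(r + r) = r*(2*r) = 2*r²)
S(g) = 0 (S(g) = -2 + 2 = 0)
√(S(-5) + 69) - 53*n(-1) = √(0 + 69) - 106*(-1)² = √69 - 106 = -106 + √69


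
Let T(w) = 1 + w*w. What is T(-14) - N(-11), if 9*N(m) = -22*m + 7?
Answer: 508/3 ≈ 169.33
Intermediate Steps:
T(w) = 1 + w**2
N(m) = 7/9 - 22*m/9 (N(m) = (-22*m + 7)/9 = (7 - 22*m)/9 = 7/9 - 22*m/9)
T(-14) - N(-11) = (1 + (-14)**2) - (7/9 - 22/9*(-11)) = (1 + 196) - (7/9 + 242/9) = 197 - 1*83/3 = 197 - 83/3 = 508/3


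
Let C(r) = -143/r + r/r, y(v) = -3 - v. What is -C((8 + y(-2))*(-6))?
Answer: -185/42 ≈ -4.4048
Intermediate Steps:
C(r) = 1 - 143/r (C(r) = -143/r + 1 = 1 - 143/r)
-C((8 + y(-2))*(-6)) = -(-143 + (8 + (-3 - 1*(-2)))*(-6))/((8 + (-3 - 1*(-2)))*(-6)) = -(-143 + (8 + (-3 + 2))*(-6))/((8 + (-3 + 2))*(-6)) = -(-143 + (8 - 1)*(-6))/((8 - 1)*(-6)) = -(-143 + 7*(-6))/(7*(-6)) = -(-143 - 42)/(-42) = -(-1)*(-185)/42 = -1*185/42 = -185/42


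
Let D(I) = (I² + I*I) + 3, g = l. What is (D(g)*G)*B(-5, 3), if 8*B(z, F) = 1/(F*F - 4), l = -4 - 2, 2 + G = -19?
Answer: -315/8 ≈ -39.375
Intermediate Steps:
G = -21 (G = -2 - 19 = -21)
l = -6
g = -6
B(z, F) = 1/(8*(-4 + F²)) (B(z, F) = 1/(8*(F*F - 4)) = 1/(8*(F² - 4)) = 1/(8*(-4 + F²)))
D(I) = 3 + 2*I² (D(I) = (I² + I²) + 3 = 2*I² + 3 = 3 + 2*I²)
(D(g)*G)*B(-5, 3) = ((3 + 2*(-6)²)*(-21))*(1/(8*(-4 + 3²))) = ((3 + 2*36)*(-21))*(1/(8*(-4 + 9))) = ((3 + 72)*(-21))*((⅛)/5) = (75*(-21))*((⅛)*(⅕)) = -1575*1/40 = -315/8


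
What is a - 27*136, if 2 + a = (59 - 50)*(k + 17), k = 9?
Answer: -3440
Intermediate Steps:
a = 232 (a = -2 + (59 - 50)*(9 + 17) = -2 + 9*26 = -2 + 234 = 232)
a - 27*136 = 232 - 27*136 = 232 - 3672 = -3440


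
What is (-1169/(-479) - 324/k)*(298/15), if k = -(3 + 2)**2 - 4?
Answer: 56350906/208365 ≈ 270.44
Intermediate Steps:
k = -29 (k = -1*5**2 - 4 = -1*25 - 4 = -25 - 4 = -29)
(-1169/(-479) - 324/k)*(298/15) = (-1169/(-479) - 324/(-29))*(298/15) = (-1169*(-1/479) - 324*(-1/29))*(298*(1/15)) = (1169/479 + 324/29)*(298/15) = (189097/13891)*(298/15) = 56350906/208365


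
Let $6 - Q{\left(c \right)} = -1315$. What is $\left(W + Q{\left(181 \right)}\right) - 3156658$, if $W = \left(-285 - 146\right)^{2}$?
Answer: $-2969576$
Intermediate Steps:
$Q{\left(c \right)} = 1321$ ($Q{\left(c \right)} = 6 - -1315 = 6 + 1315 = 1321$)
$W = 185761$ ($W = \left(-431\right)^{2} = 185761$)
$\left(W + Q{\left(181 \right)}\right) - 3156658 = \left(185761 + 1321\right) - 3156658 = 187082 - 3156658 = -2969576$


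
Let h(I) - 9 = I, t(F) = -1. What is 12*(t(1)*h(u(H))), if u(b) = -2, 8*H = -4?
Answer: -84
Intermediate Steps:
H = -1/2 (H = (1/8)*(-4) = -1/2 ≈ -0.50000)
h(I) = 9 + I
12*(t(1)*h(u(H))) = 12*(-(9 - 2)) = 12*(-1*7) = 12*(-7) = -84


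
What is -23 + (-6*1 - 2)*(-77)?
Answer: 593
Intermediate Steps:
-23 + (-6*1 - 2)*(-77) = -23 + (-6 - 2)*(-77) = -23 - 8*(-77) = -23 + 616 = 593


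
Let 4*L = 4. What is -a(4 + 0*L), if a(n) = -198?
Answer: 198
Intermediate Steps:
L = 1 (L = (¼)*4 = 1)
-a(4 + 0*L) = -1*(-198) = 198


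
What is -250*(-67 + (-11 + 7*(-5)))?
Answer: 28250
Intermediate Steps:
-250*(-67 + (-11 + 7*(-5))) = -250*(-67 + (-11 - 35)) = -250*(-67 - 46) = -250*(-113) = 28250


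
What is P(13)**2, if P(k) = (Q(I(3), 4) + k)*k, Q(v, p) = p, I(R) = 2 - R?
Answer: 48841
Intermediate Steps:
P(k) = k*(4 + k) (P(k) = (4 + k)*k = k*(4 + k))
P(13)**2 = (13*(4 + 13))**2 = (13*17)**2 = 221**2 = 48841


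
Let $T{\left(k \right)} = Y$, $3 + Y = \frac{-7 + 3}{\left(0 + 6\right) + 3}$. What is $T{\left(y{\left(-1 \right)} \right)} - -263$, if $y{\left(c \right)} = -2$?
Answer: $\frac{2336}{9} \approx 259.56$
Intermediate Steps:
$Y = - \frac{31}{9}$ ($Y = -3 + \frac{-7 + 3}{\left(0 + 6\right) + 3} = -3 - \frac{4}{6 + 3} = -3 - \frac{4}{9} = - \frac{31}{9} \approx -3.4444$)
$T{\left(k \right)} = - \frac{31}{9}$
$T{\left(y{\left(-1 \right)} \right)} - -263 = - \frac{31}{9} - -263 = - \frac{31}{9} + 263 = \frac{2336}{9}$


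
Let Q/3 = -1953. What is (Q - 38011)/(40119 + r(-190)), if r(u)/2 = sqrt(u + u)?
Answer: -1760020530/1609535681 + 175480*I*sqrt(95)/1609535681 ≈ -1.0935 + 0.0010626*I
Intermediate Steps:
Q = -5859 (Q = 3*(-1953) = -5859)
r(u) = 2*sqrt(2)*sqrt(u) (r(u) = 2*sqrt(u + u) = 2*sqrt(2*u) = 2*(sqrt(2)*sqrt(u)) = 2*sqrt(2)*sqrt(u))
(Q - 38011)/(40119 + r(-190)) = (-5859 - 38011)/(40119 + 2*sqrt(2)*sqrt(-190)) = -43870/(40119 + 2*sqrt(2)*(I*sqrt(190))) = -43870/(40119 + 4*I*sqrt(95))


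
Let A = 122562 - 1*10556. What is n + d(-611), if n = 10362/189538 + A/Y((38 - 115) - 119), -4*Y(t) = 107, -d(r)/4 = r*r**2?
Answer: 9251916503344203/10140283 ≈ 9.1239e+8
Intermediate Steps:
d(r) = -4*r**3 (d(r) = -4*r*r**2 = -4*r**3)
Y(t) = -107/4 (Y(t) = -1/4*107 = -107/4)
A = 112006 (A = 122562 - 10556 = 112006)
n = -42458232089/10140283 (n = 10362/189538 + 112006/(-107/4) = 10362*(1/189538) + 112006*(-4/107) = 5181/94769 - 448024/107 = -42458232089/10140283 ≈ -4187.1)
n + d(-611) = -42458232089/10140283 - 4*(-611)**3 = -42458232089/10140283 - 4*(-228099131) = -42458232089/10140283 + 912396524 = 9251916503344203/10140283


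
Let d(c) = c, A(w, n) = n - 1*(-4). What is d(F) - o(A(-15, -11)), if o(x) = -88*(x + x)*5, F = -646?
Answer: -6806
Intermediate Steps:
A(w, n) = 4 + n (A(w, n) = n + 4 = 4 + n)
o(x) = -880*x (o(x) = -176*x*5 = -880*x)
d(F) - o(A(-15, -11)) = -646 - (-880)*(4 - 11) = -646 - (-880)*(-7) = -646 - 1*6160 = -646 - 6160 = -6806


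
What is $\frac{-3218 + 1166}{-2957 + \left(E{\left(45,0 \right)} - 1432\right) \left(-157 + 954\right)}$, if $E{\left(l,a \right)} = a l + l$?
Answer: $\frac{513}{277099} \approx 0.0018513$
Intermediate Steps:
$E{\left(l,a \right)} = l + a l$
$\frac{-3218 + 1166}{-2957 + \left(E{\left(45,0 \right)} - 1432\right) \left(-157 + 954\right)} = \frac{-3218 + 1166}{-2957 + \left(45 \left(1 + 0\right) - 1432\right) \left(-157 + 954\right)} = - \frac{2052}{-2957 + \left(45 \cdot 1 - 1432\right) 797} = - \frac{2052}{-2957 + \left(45 - 1432\right) 797} = - \frac{2052}{-2957 - 1105439} = - \frac{2052}{-1108396} = \left(-2052\right) \left(- \frac{1}{1108396}\right) = \frac{513}{277099}$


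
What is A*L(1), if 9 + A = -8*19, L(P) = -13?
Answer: 2093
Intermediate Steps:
A = -161 (A = -9 - 8*19 = -9 - 152 = -161)
A*L(1) = -161*(-13) = 2093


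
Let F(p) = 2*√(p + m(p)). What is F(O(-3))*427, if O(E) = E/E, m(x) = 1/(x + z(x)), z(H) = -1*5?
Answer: 427*√3 ≈ 739.59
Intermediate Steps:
z(H) = -5
m(x) = 1/(-5 + x) (m(x) = 1/(x - 5) = 1/(-5 + x))
O(E) = 1
F(p) = 2*√(p + 1/(-5 + p))
F(O(-3))*427 = (2*√((1 + 1*(-5 + 1))/(-5 + 1)))*427 = (2*√((1 + 1*(-4))/(-4)))*427 = (2*√(-(1 - 4)/4))*427 = (2*√(-¼*(-3)))*427 = (2*√(¾))*427 = (2*(√3/2))*427 = √3*427 = 427*√3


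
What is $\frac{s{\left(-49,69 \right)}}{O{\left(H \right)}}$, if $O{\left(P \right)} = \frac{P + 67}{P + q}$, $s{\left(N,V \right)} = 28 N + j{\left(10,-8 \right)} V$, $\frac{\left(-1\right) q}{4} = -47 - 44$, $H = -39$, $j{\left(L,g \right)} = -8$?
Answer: $- \frac{156325}{7} \approx -22332.0$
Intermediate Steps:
$q = 364$ ($q = - 4 \left(-47 - 44\right) = \left(-4\right) \left(-91\right) = 364$)
$s{\left(N,V \right)} = - 8 V + 28 N$ ($s{\left(N,V \right)} = 28 N - 8 V = - 8 V + 28 N$)
$O{\left(P \right)} = \frac{67 + P}{364 + P}$ ($O{\left(P \right)} = \frac{P + 67}{P + 364} = \frac{67 + P}{364 + P}$)
$\frac{s{\left(-49,69 \right)}}{O{\left(H \right)}} = \frac{\left(-8\right) 69 + 28 \left(-49\right)}{\frac{1}{364 - 39} \left(67 - 39\right)} = \frac{-552 - 1372}{\frac{1}{325} \cdot 28} = - \frac{1924}{\frac{1}{325} \cdot 28} = - \frac{1924}{\frac{28}{325}} = \left(-1924\right) \frac{325}{28} = - \frac{156325}{7}$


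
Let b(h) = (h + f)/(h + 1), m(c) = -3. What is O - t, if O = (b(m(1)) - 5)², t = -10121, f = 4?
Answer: 40605/4 ≈ 10151.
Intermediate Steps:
b(h) = (4 + h)/(1 + h) (b(h) = (h + 4)/(h + 1) = (4 + h)/(1 + h))
O = 121/4 (O = ((4 - 3)/(1 - 3) - 5)² = (1/(-2) - 5)² = (-½*1 - 5)² = (-½ - 5)² = (-11/2)² = 121/4 ≈ 30.250)
O - t = 121/4 - 1*(-10121) = 121/4 + 10121 = 40605/4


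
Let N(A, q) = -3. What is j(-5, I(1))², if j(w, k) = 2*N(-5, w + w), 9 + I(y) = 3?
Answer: 36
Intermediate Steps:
I(y) = -6 (I(y) = -9 + 3 = -6)
j(w, k) = -6 (j(w, k) = 2*(-3) = -6)
j(-5, I(1))² = (-6)² = 36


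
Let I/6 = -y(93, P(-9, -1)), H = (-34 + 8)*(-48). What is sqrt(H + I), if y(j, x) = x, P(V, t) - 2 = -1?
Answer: 3*sqrt(138) ≈ 35.242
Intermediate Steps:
H = 1248 (H = -26*(-48) = 1248)
P(V, t) = 1 (P(V, t) = 2 - 1 = 1)
I = -6 (I = 6*(-1*1) = 6*(-1) = -6)
sqrt(H + I) = sqrt(1248 - 6) = sqrt(1242) = 3*sqrt(138)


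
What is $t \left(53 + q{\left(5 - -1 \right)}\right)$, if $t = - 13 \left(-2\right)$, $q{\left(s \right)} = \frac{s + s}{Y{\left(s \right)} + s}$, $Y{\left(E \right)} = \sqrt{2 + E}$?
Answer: $\frac{10114}{7} - \frac{156 \sqrt{2}}{7} \approx 1413.3$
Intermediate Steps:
$q{\left(s \right)} = \frac{2 s}{s + \sqrt{2 + s}}$ ($q{\left(s \right)} = \frac{s + s}{\sqrt{2 + s} + s} = \frac{2 s}{s + \sqrt{2 + s}}$)
$t = 26$ ($t = \left(-1\right) \left(-26\right) = 26$)
$t \left(53 + q{\left(5 - -1 \right)}\right) = 26 \left(53 + \frac{2 \left(5 - -1\right)}{\left(5 - -1\right) + \sqrt{2 + \left(5 - -1\right)}}\right) = 26 \left(53 + \frac{2 \left(5 + 1\right)}{\left(5 + 1\right) + \sqrt{2 + \left(5 + 1\right)}}\right) = 26 \left(53 + 2 \cdot 6 \frac{1}{6 + \sqrt{2 + 6}}\right) = 26 \left(53 + 2 \cdot 6 \frac{1}{6 + \sqrt{8}}\right) = 26 \left(53 + 2 \cdot 6 \frac{1}{6 + 2 \sqrt{2}}\right) = 26 \left(53 + \frac{12}{6 + 2 \sqrt{2}}\right) = 1378 + \frac{312}{6 + 2 \sqrt{2}}$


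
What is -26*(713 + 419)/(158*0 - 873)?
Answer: 29432/873 ≈ 33.714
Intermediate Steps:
-26*(713 + 419)/(158*0 - 873) = -29432/(0 - 873) = -29432/(-873) = -29432*(-1)/873 = -26*(-1132/873) = 29432/873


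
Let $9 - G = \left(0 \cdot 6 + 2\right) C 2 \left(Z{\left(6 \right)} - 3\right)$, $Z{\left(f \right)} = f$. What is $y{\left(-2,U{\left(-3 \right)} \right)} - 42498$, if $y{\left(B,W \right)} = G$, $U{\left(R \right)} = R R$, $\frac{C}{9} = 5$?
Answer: $-43029$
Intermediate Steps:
$C = 45$ ($C = 9 \cdot 5 = 45$)
$U{\left(R \right)} = R^{2}$
$G = -531$ ($G = 9 - \left(0 \cdot 6 + 2\right) 45 \cdot 2 \left(6 - 3\right) = 9 - \left(0 + 2\right) 45 \cdot 2 \cdot 3 = 9 - 2 \cdot 45 \cdot 6 = 9 - 90 \cdot 6 = 9 - 540 = -531$)
$y{\left(B,W \right)} = -531$
$y{\left(-2,U{\left(-3 \right)} \right)} - 42498 = -531 - 42498 = -43029$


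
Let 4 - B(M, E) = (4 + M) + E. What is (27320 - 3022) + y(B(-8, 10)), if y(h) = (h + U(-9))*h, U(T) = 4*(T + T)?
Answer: 24446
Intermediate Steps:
B(M, E) = -E - M (B(M, E) = 4 - ((4 + M) + E) = 4 - (4 + E + M) = 4 + (-4 - E - M) = -E - M)
U(T) = 8*T (U(T) = 4*(2*T) = 8*T)
y(h) = h*(-72 + h) (y(h) = (h + 8*(-9))*h = (h - 72)*h = (-72 + h)*h = h*(-72 + h))
(27320 - 3022) + y(B(-8, 10)) = (27320 - 3022) + (-1*10 - 1*(-8))*(-72 + (-1*10 - 1*(-8))) = 24298 + (-10 + 8)*(-72 + (-10 + 8)) = 24298 - 2*(-72 - 2) = 24298 - 2*(-74) = 24298 + 148 = 24446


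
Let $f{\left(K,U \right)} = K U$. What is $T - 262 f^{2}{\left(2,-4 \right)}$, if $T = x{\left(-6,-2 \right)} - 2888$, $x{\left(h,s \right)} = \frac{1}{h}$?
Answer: $- \frac{117937}{6} \approx -19656.0$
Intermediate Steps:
$T = - \frac{17329}{6}$ ($T = \frac{1}{-6} - 2888 = - \frac{1}{6} - 2888 = - \frac{17329}{6} \approx -2888.2$)
$T - 262 f^{2}{\left(2,-4 \right)} = - \frac{17329}{6} - 262 \left(2 \left(-4\right)\right)^{2} = - \frac{17329}{6} - 262 \left(-8\right)^{2} = - \frac{17329}{6} - 262 \cdot 64 = - \frac{17329}{6} - 16768 = - \frac{117937}{6}$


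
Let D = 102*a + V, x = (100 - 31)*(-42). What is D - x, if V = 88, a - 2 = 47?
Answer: 7984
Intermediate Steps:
a = 49 (a = 2 + 47 = 49)
x = -2898 (x = 69*(-42) = -2898)
D = 5086 (D = 102*49 + 88 = 4998 + 88 = 5086)
D - x = 5086 - 1*(-2898) = 5086 + 2898 = 7984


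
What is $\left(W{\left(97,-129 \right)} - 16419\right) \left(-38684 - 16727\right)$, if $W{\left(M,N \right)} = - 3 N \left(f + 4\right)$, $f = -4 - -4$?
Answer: $824016981$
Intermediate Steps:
$f = 0$ ($f = -4 + 4 = 0$)
$W{\left(M,N \right)} = - 12 N$ ($W{\left(M,N \right)} = - 3 N \left(0 + 4\right) = - 3 N 4 = - 12 N$)
$\left(W{\left(97,-129 \right)} - 16419\right) \left(-38684 - 16727\right) = \left(\left(-12\right) \left(-129\right) - 16419\right) \left(-38684 - 16727\right) = \left(1548 - 16419\right) \left(-55411\right) = \left(-14871\right) \left(-55411\right) = 824016981$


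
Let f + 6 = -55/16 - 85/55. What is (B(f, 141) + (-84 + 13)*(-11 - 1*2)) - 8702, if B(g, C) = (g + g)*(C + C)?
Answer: -614829/44 ≈ -13973.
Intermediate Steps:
f = -1933/176 (f = -6 + (-55/16 - 85/55) = -6 + (-55*1/16 - 85*1/55) = -6 + (-55/16 - 17/11) = -6 - 877/176 = -1933/176 ≈ -10.983)
B(g, C) = 4*C*g (B(g, C) = (2*g)*(2*C) = 4*C*g)
(B(f, 141) + (-84 + 13)*(-11 - 1*2)) - 8702 = (4*141*(-1933/176) + (-84 + 13)*(-11 - 1*2)) - 8702 = (-272553/44 - 71*(-11 - 2)) - 8702 = (-272553/44 - 71*(-13)) - 8702 = (-272553/44 + 923) - 8702 = -231941/44 - 8702 = -614829/44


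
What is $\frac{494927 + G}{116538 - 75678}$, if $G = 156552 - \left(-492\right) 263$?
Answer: $\frac{156175}{8172} \approx 19.111$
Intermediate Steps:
$G = 285948$ ($G = 156552 - -129396 = 156552 + 129396 = 285948$)
$\frac{494927 + G}{116538 - 75678} = \frac{494927 + 285948}{116538 - 75678} = \frac{780875}{40860} = 780875 \cdot \frac{1}{40860} = \frac{156175}{8172}$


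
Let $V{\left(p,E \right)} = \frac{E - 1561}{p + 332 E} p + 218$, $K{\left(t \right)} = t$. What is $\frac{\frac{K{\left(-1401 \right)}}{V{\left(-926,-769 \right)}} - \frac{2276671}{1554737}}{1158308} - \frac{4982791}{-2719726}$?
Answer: $\frac{673015146051550856155467}{367349106172661871302192} \approx 1.8321$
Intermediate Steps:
$V{\left(p,E \right)} = 218 + \frac{p \left(-1561 + E\right)}{p + 332 E}$ ($V{\left(p,E \right)} = \frac{-1561 + E}{p + 332 E} p + 218 = \frac{p \left(-1561 + E\right)}{p + 332 E} + 218 = 218 + \frac{p \left(-1561 + E\right)}{p + 332 E}$)
$\frac{\frac{K{\left(-1401 \right)}}{V{\left(-926,-769 \right)}} - \frac{2276671}{1554737}}{1158308} - \frac{4982791}{-2719726} = \frac{- \frac{1401}{\frac{1}{-926 + 332 \left(-769\right)} \left(\left(-1343\right) \left(-926\right) + 72376 \left(-769\right) - -712094\right)} - \frac{2276671}{1554737}}{1158308} - \frac{4982791}{-2719726} = \left(- \frac{1401}{\frac{1}{-926 - 255308} \left(1243618 - 55657144 + 712094\right)} - \frac{2276671}{1554737}\right) \frac{1}{1158308} - - \frac{4982791}{2719726} = \left(- \frac{1401}{\frac{1}{-256234} \left(-53701432\right)} - \frac{2276671}{1554737}\right) \frac{1}{1158308} + \frac{4982791}{2719726} = \left(- \frac{1401}{\left(- \frac{1}{256234}\right) \left(-53701432\right)} - \frac{2276671}{1554737}\right) \frac{1}{1158308} + \frac{4982791}{2719726} = \left(- \frac{1401}{\frac{26850716}{128117}} - \frac{2276671}{1554737}\right) \frac{1}{1158308} + \frac{4982791}{2719726} = \left(\left(-1401\right) \frac{128117}{26850716} - \frac{2276671}{1554737}\right) \frac{1}{1158308} + \frac{4982791}{2719726} = \left(- \frac{179491917}{26850716} - \frac{2276671}{1554737}\right) \frac{1}{1158308} + \frac{4982791}{2719726} = \left(- \frac{340192971007265}{41745801641692}\right) \frac{1}{1158308} + \frac{4982791}{2719726} = - \frac{340192971007265}{48354496007984977136} + \frac{4982791}{2719726} = \frac{673015146051550856155467}{367349106172661871302192}$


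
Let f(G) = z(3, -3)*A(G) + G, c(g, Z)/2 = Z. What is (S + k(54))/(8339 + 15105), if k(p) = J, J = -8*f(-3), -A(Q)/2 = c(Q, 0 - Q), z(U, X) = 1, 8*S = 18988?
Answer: 4987/46888 ≈ 0.10636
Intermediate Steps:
S = 4747/2 (S = (⅛)*18988 = 4747/2 ≈ 2373.5)
c(g, Z) = 2*Z
A(Q) = 4*Q (A(Q) = -4*(0 - Q) = -4*(-Q) = -(-4)*Q = 4*Q)
f(G) = 5*G (f(G) = 1*(4*G) + G = 4*G + G = 5*G)
J = 120 (J = -40*(-3) = -8*(-15) = 120)
k(p) = 120
(S + k(54))/(8339 + 15105) = (4747/2 + 120)/(8339 + 15105) = (4987/2)/23444 = (4987/2)*(1/23444) = 4987/46888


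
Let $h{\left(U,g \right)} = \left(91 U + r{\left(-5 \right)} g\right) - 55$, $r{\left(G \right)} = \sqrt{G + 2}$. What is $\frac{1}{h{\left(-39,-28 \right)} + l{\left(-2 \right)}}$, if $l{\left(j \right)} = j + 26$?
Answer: $\frac{i}{4 \left(- 895 i + 7 \sqrt{3}\right)} \approx -0.00027928 + 3.7833 \cdot 10^{-6} i$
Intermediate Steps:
$r{\left(G \right)} = \sqrt{2 + G}$
$h{\left(U,g \right)} = -55 + 91 U + i g \sqrt{3}$ ($h{\left(U,g \right)} = \left(91 U + \sqrt{2 - 5} g\right) - 55 = \left(91 U + \sqrt{-3} g\right) - 55 = \left(91 U + i \sqrt{3} g\right) - 55 = \left(91 U + i g \sqrt{3}\right) - 55 = -55 + 91 U + i g \sqrt{3}$)
$l{\left(j \right)} = 26 + j$
$\frac{1}{h{\left(-39,-28 \right)} + l{\left(-2 \right)}} = \frac{1}{\left(-55 + 91 \left(-39\right) + i \left(-28\right) \sqrt{3}\right) + \left(26 - 2\right)} = \frac{1}{\left(-55 - 3549 - 28 i \sqrt{3}\right) + 24} = \frac{1}{\left(-3604 - 28 i \sqrt{3}\right) + 24} = \frac{1}{-3580 - 28 i \sqrt{3}}$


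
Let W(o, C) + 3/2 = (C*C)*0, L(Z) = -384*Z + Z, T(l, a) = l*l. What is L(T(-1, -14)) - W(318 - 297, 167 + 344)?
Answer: -763/2 ≈ -381.50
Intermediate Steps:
T(l, a) = l²
L(Z) = -383*Z
W(o, C) = -3/2 (W(o, C) = -3/2 + (C*C)*0 = -3/2 + C²*0 = -3/2 + 0 = -3/2)
L(T(-1, -14)) - W(318 - 297, 167 + 344) = -383*(-1)² - 1*(-3/2) = -383*1 + 3/2 = -383 + 3/2 = -763/2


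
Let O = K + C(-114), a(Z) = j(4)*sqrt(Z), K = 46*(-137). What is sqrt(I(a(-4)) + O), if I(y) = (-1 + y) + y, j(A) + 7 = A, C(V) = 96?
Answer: sqrt(-6207 - 12*I) ≈ 0.0762 - 78.785*I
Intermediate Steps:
j(A) = -7 + A
K = -6302
a(Z) = -3*sqrt(Z) (a(Z) = (-7 + 4)*sqrt(Z) = -3*sqrt(Z))
I(y) = -1 + 2*y
O = -6206 (O = -6302 + 96 = -6206)
sqrt(I(a(-4)) + O) = sqrt((-1 + 2*(-6*I)) - 6206) = sqrt((-1 - 12*I) - 6206) = sqrt(-6207 - 12*I)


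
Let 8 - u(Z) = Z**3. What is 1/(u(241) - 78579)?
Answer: -1/14076092 ≈ -7.1042e-8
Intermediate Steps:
u(Z) = 8 - Z**3
1/(u(241) - 78579) = 1/((8 - 1*241**3) - 78579) = 1/((8 - 1*13997521) - 78579) = 1/((8 - 13997521) - 78579) = 1/(-13997513 - 78579) = 1/(-14076092) = -1/14076092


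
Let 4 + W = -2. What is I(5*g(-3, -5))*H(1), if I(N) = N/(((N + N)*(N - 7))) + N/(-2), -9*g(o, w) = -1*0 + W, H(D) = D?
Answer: -119/66 ≈ -1.8030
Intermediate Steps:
W = -6 (W = -4 - 2 = -6)
g(o, w) = 2/3 (g(o, w) = -(-1*0 - 6)/9 = -(0 - 6)/9 = -1/9*(-6) = 2/3)
I(N) = 1/(2*(-7 + N)) - N/2 (I(N) = N/(((2*N)*(-7 + N))) + N*(-1/2) = N/((2*N*(-7 + N))) - N/2 = N*(1/(2*N*(-7 + N))) - N/2 = 1/(2*(-7 + N)) - N/2)
I(5*g(-3, -5))*H(1) = ((1 - (5*(2/3))**2 + 7*(5*(2/3)))/(2*(-7 + 5*(2/3))))*1 = ((1 - (10/3)**2 + 7*(10/3))/(2*(-7 + 10/3)))*1 = ((1 - 1*100/9 + 70/3)/(2*(-11/3)))*1 = ((1/2)*(-3/11)*(1 - 100/9 + 70/3))*1 = ((1/2)*(-3/11)*(119/9))*1 = -119/66*1 = -119/66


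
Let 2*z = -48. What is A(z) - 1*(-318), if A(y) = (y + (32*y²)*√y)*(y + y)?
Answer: 1470 - 1769472*I*√6 ≈ 1470.0 - 4.3343e+6*I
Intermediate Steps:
z = -24 (z = (½)*(-48) = -24)
A(y) = 2*y*(y + 32*y^(5/2)) (A(y) = (y + 32*y^(5/2))*(2*y) = 2*y*(y + 32*y^(5/2)))
A(z) - 1*(-318) = (2*(-24)² + 64*(-24)^(7/2)) - 1*(-318) = (2*576 + 64*(-27648*I*√6)) + 318 = (1152 - 1769472*I*√6) + 318 = 1470 - 1769472*I*√6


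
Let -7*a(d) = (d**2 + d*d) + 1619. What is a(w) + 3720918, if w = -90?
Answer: 26028607/7 ≈ 3.7184e+6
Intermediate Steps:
a(d) = -1619/7 - 2*d**2/7 (a(d) = -((d**2 + d*d) + 1619)/7 = -((d**2 + d**2) + 1619)/7 = -(2*d**2 + 1619)/7 = -(1619 + 2*d**2)/7 = -1619/7 - 2*d**2/7)
a(w) + 3720918 = (-1619/7 - 2/7*(-90)**2) + 3720918 = (-1619/7 - 2/7*8100) + 3720918 = (-1619/7 - 16200/7) + 3720918 = -17819/7 + 3720918 = 26028607/7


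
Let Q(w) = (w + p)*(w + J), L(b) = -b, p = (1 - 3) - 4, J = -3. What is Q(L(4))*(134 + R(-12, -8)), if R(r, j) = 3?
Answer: 9590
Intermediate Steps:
p = -6 (p = -2 - 4 = -6)
Q(w) = (-6 + w)*(-3 + w) (Q(w) = (w - 6)*(w - 3) = (-6 + w)*(-3 + w))
Q(L(4))*(134 + R(-12, -8)) = (18 + (-1*4)**2 - (-9)*4)*(134 + 3) = (18 + (-4)**2 - 9*(-4))*137 = (18 + 16 + 36)*137 = 70*137 = 9590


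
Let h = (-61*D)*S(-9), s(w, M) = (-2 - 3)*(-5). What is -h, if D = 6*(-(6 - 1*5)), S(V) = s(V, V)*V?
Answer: 82350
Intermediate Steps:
s(w, M) = 25 (s(w, M) = -5*(-5) = 25)
S(V) = 25*V
D = -6 (D = 6*(-(6 - 5)) = 6*(-1*1) = 6*(-1) = -6)
h = -82350 (h = (-61*(-6))*(25*(-9)) = 366*(-225) = -82350)
-h = -1*(-82350) = 82350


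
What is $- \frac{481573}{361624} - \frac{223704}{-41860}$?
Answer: $\frac{1168040183}{291107320} \approx 4.0124$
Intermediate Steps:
$- \frac{481573}{361624} - \frac{223704}{-41860} = \left(-481573\right) \frac{1}{361624} - - \frac{4302}{805} = - \frac{481573}{361624} + \frac{4302}{805} = \frac{1168040183}{291107320}$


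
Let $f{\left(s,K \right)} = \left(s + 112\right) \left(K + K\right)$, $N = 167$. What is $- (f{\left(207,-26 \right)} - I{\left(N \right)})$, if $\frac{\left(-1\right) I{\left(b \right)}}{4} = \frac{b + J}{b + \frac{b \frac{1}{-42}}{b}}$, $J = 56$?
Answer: $\frac{116294180}{7013} \approx 16583.0$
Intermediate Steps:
$I{\left(b \right)} = - \frac{4 \left(56 + b\right)}{- \frac{1}{42} + b}$ ($I{\left(b \right)} = - 4 \frac{b + 56}{b + \frac{b \frac{1}{-42}}{b}} = - 4 \frac{56 + b}{b + \frac{b \left(- \frac{1}{42}\right)}{b}} = - 4 \frac{56 + b}{b + \frac{\left(- \frac{1}{42}\right) b}{b}} = - 4 \frac{56 + b}{b - \frac{1}{42}} = - 4 \frac{56 + b}{- \frac{1}{42} + b} = - \frac{4 \left(56 + b\right)}{- \frac{1}{42} + b}$)
$f{\left(s,K \right)} = 2 K \left(112 + s\right)$ ($f{\left(s,K \right)} = \left(112 + s\right) 2 K = 2 K \left(112 + s\right)$)
$- (f{\left(207,-26 \right)} - I{\left(N \right)}) = - (2 \left(-26\right) \left(112 + 207\right) - \frac{168 \left(-56 - 167\right)}{-1 + 42 \cdot 167}) = - (2 \left(-26\right) 319 - \frac{168 \left(-56 - 167\right)}{-1 + 7014}) = - (-16588 - 168 \cdot \frac{1}{7013} \left(-223\right)) = - (-16588 - - \frac{37464}{7013}) = - (-16588 + \frac{37464}{7013}) = \left(-1\right) \left(- \frac{116294180}{7013}\right) = \frac{116294180}{7013}$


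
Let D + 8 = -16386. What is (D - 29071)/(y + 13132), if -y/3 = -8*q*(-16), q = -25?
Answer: -45465/22732 ≈ -2.0000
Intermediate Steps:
D = -16394 (D = -8 - 16386 = -16394)
y = 9600 (y = -3*(-8*(-25))*(-16) = -600*(-16) = -3*(-3200) = 9600)
(D - 29071)/(y + 13132) = (-16394 - 29071)/(9600 + 13132) = -45465/22732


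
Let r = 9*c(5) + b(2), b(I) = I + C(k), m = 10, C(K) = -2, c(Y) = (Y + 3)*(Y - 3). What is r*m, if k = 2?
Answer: 1440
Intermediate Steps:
c(Y) = (-3 + Y)*(3 + Y) (c(Y) = (3 + Y)*(-3 + Y) = (-3 + Y)*(3 + Y))
b(I) = -2 + I (b(I) = I - 2 = -2 + I)
r = 144 (r = 9*(-9 + 5**2) + (-2 + 2) = 9*(-9 + 25) + 0 = 9*16 + 0 = 144 + 0 = 144)
r*m = 144*10 = 1440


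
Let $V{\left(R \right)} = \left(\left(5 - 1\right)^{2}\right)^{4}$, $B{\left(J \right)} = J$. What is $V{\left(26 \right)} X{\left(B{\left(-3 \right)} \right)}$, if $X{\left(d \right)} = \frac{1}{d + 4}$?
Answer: $65536$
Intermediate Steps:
$X{\left(d \right)} = \frac{1}{4 + d}$
$V{\left(R \right)} = 65536$ ($V{\left(R \right)} = \left(4^{2}\right)^{4} = 16^{4} = 65536$)
$V{\left(26 \right)} X{\left(B{\left(-3 \right)} \right)} = \frac{65536}{4 - 3} = \frac{65536}{1} = 65536 \cdot 1 = 65536$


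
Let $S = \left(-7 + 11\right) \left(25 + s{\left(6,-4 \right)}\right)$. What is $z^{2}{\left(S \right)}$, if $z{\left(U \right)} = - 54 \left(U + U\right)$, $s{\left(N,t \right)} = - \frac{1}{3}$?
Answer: $113550336$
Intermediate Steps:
$s{\left(N,t \right)} = - \frac{1}{3}$ ($s{\left(N,t \right)} = \left(-1\right) \frac{1}{3} = - \frac{1}{3}$)
$S = \frac{296}{3}$ ($S = \left(-7 + 11\right) \left(25 - \frac{1}{3}\right) = 4 \cdot \frac{74}{3} = \frac{296}{3} \approx 98.667$)
$z{\left(U \right)} = - 108 U$ ($z{\left(U \right)} = - 54 \cdot 2 U = - 108 U$)
$z^{2}{\left(S \right)} = \left(\left(-108\right) \frac{296}{3}\right)^{2} = \left(-10656\right)^{2} = 113550336$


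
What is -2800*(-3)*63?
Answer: 529200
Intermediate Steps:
-2800*(-3)*63 = -200*(-42)*63 = 8400*63 = 529200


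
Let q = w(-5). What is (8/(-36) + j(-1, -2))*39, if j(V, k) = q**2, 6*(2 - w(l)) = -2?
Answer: 611/3 ≈ 203.67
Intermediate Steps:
w(l) = 7/3 (w(l) = 2 - 1/6*(-2) = 2 + 1/3 = 7/3)
q = 7/3 ≈ 2.3333
j(V, k) = 49/9 (j(V, k) = (7/3)**2 = 49/9)
(8/(-36) + j(-1, -2))*39 = (8/(-36) + 49/9)*39 = (8*(-1/36) + 49/9)*39 = (-2/9 + 49/9)*39 = (47/9)*39 = 611/3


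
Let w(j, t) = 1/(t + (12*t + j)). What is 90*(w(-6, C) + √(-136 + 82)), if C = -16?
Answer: -45/107 + 270*I*√6 ≈ -0.42056 + 661.36*I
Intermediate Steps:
w(j, t) = 1/(j + 13*t) (w(j, t) = 1/(t + (j + 12*t)) = 1/(j + 13*t))
90*(w(-6, C) + √(-136 + 82)) = 90*(1/(-6 + 13*(-16)) + √(-136 + 82)) = 90*(1/(-6 - 208) + √(-54)) = 90*(1/(-214) + 3*I*√6) = 90*(-1/214 + 3*I*√6) = -45/107 + 270*I*√6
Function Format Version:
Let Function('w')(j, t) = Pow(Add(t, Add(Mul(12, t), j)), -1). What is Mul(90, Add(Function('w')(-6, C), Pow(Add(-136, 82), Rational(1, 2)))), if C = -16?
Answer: Add(Rational(-45, 107), Mul(270, I, Pow(6, Rational(1, 2)))) ≈ Add(-0.42056, Mul(661.36, I))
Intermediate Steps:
Function('w')(j, t) = Pow(Add(j, Mul(13, t)), -1) (Function('w')(j, t) = Pow(Add(t, Add(j, Mul(12, t))), -1) = Pow(Add(j, Mul(13, t)), -1))
Mul(90, Add(Function('w')(-6, C), Pow(Add(-136, 82), Rational(1, 2)))) = Mul(90, Add(Pow(Add(-6, Mul(13, -16)), -1), Pow(Add(-136, 82), Rational(1, 2)))) = Mul(90, Add(Pow(Add(-6, -208), -1), Pow(-54, Rational(1, 2)))) = Mul(90, Add(Pow(-214, -1), Mul(3, I, Pow(6, Rational(1, 2))))) = Mul(90, Add(Rational(-1, 214), Mul(3, I, Pow(6, Rational(1, 2))))) = Add(Rational(-45, 107), Mul(270, I, Pow(6, Rational(1, 2))))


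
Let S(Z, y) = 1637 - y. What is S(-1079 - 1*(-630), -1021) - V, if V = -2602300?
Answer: 2604958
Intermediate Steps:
S(-1079 - 1*(-630), -1021) - V = (1637 - 1*(-1021)) - 1*(-2602300) = (1637 + 1021) + 2602300 = 2658 + 2602300 = 2604958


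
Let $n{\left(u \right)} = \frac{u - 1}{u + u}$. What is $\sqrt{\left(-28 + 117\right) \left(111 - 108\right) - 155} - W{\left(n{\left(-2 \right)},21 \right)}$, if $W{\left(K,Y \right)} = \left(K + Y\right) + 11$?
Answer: $- \frac{131}{4} + 4 \sqrt{7} \approx -22.167$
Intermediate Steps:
$n{\left(u \right)} = \frac{-1 + u}{2 u}$
$W{\left(K,Y \right)} = 11 + K + Y$
$\sqrt{\left(-28 + 117\right) \left(111 - 108\right) - 155} - W{\left(n{\left(-2 \right)},21 \right)} = \sqrt{\left(-28 + 117\right) \left(111 - 108\right) - 155} - \left(11 + \frac{-1 - 2}{2 \left(-2\right)} + 21\right) = \sqrt{89 \cdot 3 - 155} - \left(11 + \frac{1}{2} \left(- \frac{1}{2}\right) \left(-3\right) + 21\right) = \sqrt{267 - 155} - \left(11 + \frac{3}{4} + 21\right) = \sqrt{112} - \frac{131}{4} = 4 \sqrt{7} - \frac{131}{4} = - \frac{131}{4} + 4 \sqrt{7}$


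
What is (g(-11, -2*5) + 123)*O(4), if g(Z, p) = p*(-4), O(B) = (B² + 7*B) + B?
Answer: 7824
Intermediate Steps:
O(B) = B² + 8*B
g(Z, p) = -4*p
(g(-11, -2*5) + 123)*O(4) = (-(-8)*5 + 123)*(4*(8 + 4)) = (-4*(-10) + 123)*(4*12) = (40 + 123)*48 = 163*48 = 7824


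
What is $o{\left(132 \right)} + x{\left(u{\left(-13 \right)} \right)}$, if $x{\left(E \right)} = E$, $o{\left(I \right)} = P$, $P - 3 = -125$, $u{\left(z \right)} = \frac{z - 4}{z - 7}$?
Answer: $- \frac{2423}{20} \approx -121.15$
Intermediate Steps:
$u{\left(z \right)} = \frac{-4 + z}{-7 + z}$
$P = -122$ ($P = 3 - 125 = -122$)
$o{\left(I \right)} = -122$
$o{\left(132 \right)} + x{\left(u{\left(-13 \right)} \right)} = -122 + \frac{-4 - 13}{-7 - 13} = -122 + \frac{1}{-20} \left(-17\right) = -122 - - \frac{17}{20} = -122 + \frac{17}{20} = - \frac{2423}{20}$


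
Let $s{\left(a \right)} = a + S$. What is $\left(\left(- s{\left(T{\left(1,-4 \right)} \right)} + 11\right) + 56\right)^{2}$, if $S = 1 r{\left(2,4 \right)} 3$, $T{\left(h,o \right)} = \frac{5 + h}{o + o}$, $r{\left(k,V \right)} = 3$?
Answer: $\frac{55225}{16} \approx 3451.6$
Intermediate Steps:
$T{\left(h,o \right)} = \frac{5 + h}{2 o}$
$S = 9$ ($S = 1 \cdot 3 \cdot 3 = 3 \cdot 3 = 9$)
$s{\left(a \right)} = 9 + a$ ($s{\left(a \right)} = a + 9 = 9 + a$)
$\left(\left(- s{\left(T{\left(1,-4 \right)} \right)} + 11\right) + 56\right)^{2} = \left(\left(- (9 + \frac{5 + 1}{2 \left(-4\right)}) + 11\right) + 56\right)^{2} = \left(\left(- (9 + \frac{1}{2} \left(- \frac{1}{4}\right) 6) + 11\right) + 56\right)^{2} = \left(\left(- (9 - \frac{3}{4}) + 11\right) + 56\right)^{2} = \left(\left(\left(-1\right) \frac{33}{4} + 11\right) + 56\right)^{2} = \left(\left(- \frac{33}{4} + 11\right) + 56\right)^{2} = \left(\frac{11}{4} + 56\right)^{2} = \left(\frac{235}{4}\right)^{2} = \frac{55225}{16}$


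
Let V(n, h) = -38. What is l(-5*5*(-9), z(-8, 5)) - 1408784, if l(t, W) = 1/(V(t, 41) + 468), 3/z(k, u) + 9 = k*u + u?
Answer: -605777119/430 ≈ -1.4088e+6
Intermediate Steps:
z(k, u) = 3/(-9 + u + k*u) (z(k, u) = 3/(-9 + (k*u + u)) = 3/(-9 + (u + k*u)) = 3/(-9 + u + k*u))
l(t, W) = 1/430 (l(t, W) = 1/(-38 + 468) = 1/430)
l(-5*5*(-9), z(-8, 5)) - 1408784 = 1/430 - 1408784 = -605777119/430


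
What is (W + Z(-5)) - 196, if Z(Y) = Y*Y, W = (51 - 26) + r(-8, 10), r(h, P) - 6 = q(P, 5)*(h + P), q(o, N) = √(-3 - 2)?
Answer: -140 + 2*I*√5 ≈ -140.0 + 4.4721*I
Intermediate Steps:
q(o, N) = I*√5 (q(o, N) = √(-5) = I*√5)
r(h, P) = 6 + I*√5*(P + h) (r(h, P) = 6 + (I*√5)*(h + P) = 6 + (I*√5)*(P + h) = 6 + I*√5*(P + h))
W = 31 + 2*I*√5 (W = (51 - 26) + (6 + I*10*√5 + I*(-8)*√5) = 25 + (6 + 10*I*√5 - 8*I*√5) = 25 + (6 + 2*I*√5) = 31 + 2*I*√5 ≈ 31.0 + 4.4721*I)
Z(Y) = Y²
(W + Z(-5)) - 196 = ((31 + 2*I*√5) + (-5)²) - 196 = ((31 + 2*I*√5) + 25) - 196 = (56 + 2*I*√5) - 196 = -140 + 2*I*√5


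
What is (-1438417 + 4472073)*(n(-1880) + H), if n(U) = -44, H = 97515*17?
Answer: 5028924921416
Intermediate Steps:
H = 1657755
(-1438417 + 4472073)*(n(-1880) + H) = (-1438417 + 4472073)*(-44 + 1657755) = 3033656*1657711 = 5028924921416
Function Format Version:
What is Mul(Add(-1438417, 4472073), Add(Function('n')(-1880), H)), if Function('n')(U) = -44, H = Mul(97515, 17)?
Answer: 5028924921416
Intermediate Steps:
H = 1657755
Mul(Add(-1438417, 4472073), Add(Function('n')(-1880), H)) = Mul(Add(-1438417, 4472073), Add(-44, 1657755)) = Mul(3033656, 1657711) = 5028924921416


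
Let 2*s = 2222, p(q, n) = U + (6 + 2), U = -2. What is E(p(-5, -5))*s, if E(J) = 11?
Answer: 12221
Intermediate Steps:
p(q, n) = 6 (p(q, n) = -2 + (6 + 2) = -2 + 8 = 6)
s = 1111 (s = (1/2)*2222 = 1111)
E(p(-5, -5))*s = 11*1111 = 12221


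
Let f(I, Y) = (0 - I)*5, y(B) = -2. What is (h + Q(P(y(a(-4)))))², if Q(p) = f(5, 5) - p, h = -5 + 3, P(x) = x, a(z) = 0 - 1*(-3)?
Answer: 625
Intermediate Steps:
a(z) = 3 (a(z) = 0 + 3 = 3)
f(I, Y) = -5*I (f(I, Y) = -I*5 = -5*I)
h = -2
Q(p) = -25 - p (Q(p) = -5*5 - p = -25 - p)
(h + Q(P(y(a(-4)))))² = (-2 + (-25 - 1*(-2)))² = (-2 + (-25 + 2))² = (-2 - 23)² = (-25)² = 625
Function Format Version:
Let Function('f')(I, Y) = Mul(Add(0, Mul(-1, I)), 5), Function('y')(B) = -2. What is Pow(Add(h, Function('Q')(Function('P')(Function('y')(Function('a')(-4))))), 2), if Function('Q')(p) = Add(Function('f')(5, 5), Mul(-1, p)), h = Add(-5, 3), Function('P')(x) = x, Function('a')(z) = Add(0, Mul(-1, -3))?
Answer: 625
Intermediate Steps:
Function('a')(z) = 3 (Function('a')(z) = Add(0, 3) = 3)
Function('f')(I, Y) = Mul(-5, I) (Function('f')(I, Y) = Mul(Mul(-1, I), 5) = Mul(-5, I))
h = -2
Function('Q')(p) = Add(-25, Mul(-1, p)) (Function('Q')(p) = Add(Mul(-5, 5), Mul(-1, p)) = Add(-25, Mul(-1, p)))
Pow(Add(h, Function('Q')(Function('P')(Function('y')(Function('a')(-4))))), 2) = Pow(Add(-2, Add(-25, Mul(-1, -2))), 2) = Pow(Add(-2, Add(-25, 2)), 2) = Pow(Add(-2, -23), 2) = Pow(-25, 2) = 625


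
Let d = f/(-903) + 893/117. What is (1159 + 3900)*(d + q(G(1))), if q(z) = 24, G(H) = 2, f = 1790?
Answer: 5282562269/35217 ≈ 1.5000e+5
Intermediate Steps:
d = 198983/35217 (d = 1790/(-903) + 893/117 = 1790*(-1/903) + 893*(1/117) = -1790/903 + 893/117 = 198983/35217 ≈ 5.6502)
(1159 + 3900)*(d + q(G(1))) = (1159 + 3900)*(198983/35217 + 24) = 5059*(1044191/35217) = 5282562269/35217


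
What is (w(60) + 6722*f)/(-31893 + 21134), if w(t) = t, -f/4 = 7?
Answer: 188156/10759 ≈ 17.488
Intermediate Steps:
f = -28 (f = -4*7 = -28)
(w(60) + 6722*f)/(-31893 + 21134) = (60 + 6722*(-28))/(-31893 + 21134) = (60 - 188216)/(-10759) = -188156*(-1/10759) = 188156/10759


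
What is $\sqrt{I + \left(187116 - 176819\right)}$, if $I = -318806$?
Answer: $i \sqrt{308509} \approx 555.44 i$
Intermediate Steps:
$\sqrt{I + \left(187116 - 176819\right)} = \sqrt{-318806 + \left(187116 - 176819\right)} = \sqrt{-318806 + 10297} = \sqrt{-308509} = i \sqrt{308509}$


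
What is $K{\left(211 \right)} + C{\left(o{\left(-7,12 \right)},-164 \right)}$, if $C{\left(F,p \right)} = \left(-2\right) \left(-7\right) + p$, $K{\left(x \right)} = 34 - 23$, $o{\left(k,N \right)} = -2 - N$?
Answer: $-139$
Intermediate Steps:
$K{\left(x \right)} = 11$ ($K{\left(x \right)} = 34 - 23 = 11$)
$C{\left(F,p \right)} = 14 + p$
$K{\left(211 \right)} + C{\left(o{\left(-7,12 \right)},-164 \right)} = 11 + \left(14 - 164\right) = 11 - 150 = -139$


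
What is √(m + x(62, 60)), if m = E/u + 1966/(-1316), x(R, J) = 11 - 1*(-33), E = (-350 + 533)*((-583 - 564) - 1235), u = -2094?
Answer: 3*√1468829500782/229642 ≈ 15.833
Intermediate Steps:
E = -435906 (E = 183*(-1147 - 1235) = 183*(-2382) = -435906)
x(R, J) = 44 (x(R, J) = 11 + 33 = 44)
m = 47461291/229642 (m = -435906/(-2094) + 1966/(-1316) = -435906*(-1/2094) + 1966*(-1/1316) = 72651/349 - 983/658 = 47461291/229642 ≈ 206.68)
√(m + x(62, 60)) = √(47461291/229642 + 44) = √(57565539/229642) = 3*√1468829500782/229642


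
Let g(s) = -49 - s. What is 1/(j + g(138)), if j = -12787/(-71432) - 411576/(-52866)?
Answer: -57217032/10243892645 ≈ -0.0055855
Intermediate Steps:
j = 455692339/57217032 (j = -12787*(-1/71432) - 411576*(-1/52866) = 12787/71432 + 6236/801 = 455692339/57217032 ≈ 7.9643)
1/(j + g(138)) = 1/(455692339/57217032 + (-49 - 1*138)) = 1/(455692339/57217032 + (-49 - 138)) = 1/(455692339/57217032 - 187) = 1/(-10243892645/57217032) = -57217032/10243892645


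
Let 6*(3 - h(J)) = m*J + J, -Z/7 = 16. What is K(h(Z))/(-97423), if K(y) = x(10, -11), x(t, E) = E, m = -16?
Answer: 11/97423 ≈ 0.00011291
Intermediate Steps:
Z = -112 (Z = -7*16 = -112)
h(J) = 3 + 5*J/2 (h(J) = 3 - (-16*J + J)/6 = 3 - (-5)*J/2 = 3 + 5*J/2)
K(y) = -11
K(h(Z))/(-97423) = -11/(-97423) = -11*(-1/97423) = 11/97423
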